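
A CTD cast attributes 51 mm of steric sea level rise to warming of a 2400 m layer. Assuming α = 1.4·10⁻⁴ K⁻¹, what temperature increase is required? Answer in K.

0.15 K

ΔT = Δh/(αH) = 0.051 / (1.4×10⁻⁴ × 2400) ≈ 0.1518 K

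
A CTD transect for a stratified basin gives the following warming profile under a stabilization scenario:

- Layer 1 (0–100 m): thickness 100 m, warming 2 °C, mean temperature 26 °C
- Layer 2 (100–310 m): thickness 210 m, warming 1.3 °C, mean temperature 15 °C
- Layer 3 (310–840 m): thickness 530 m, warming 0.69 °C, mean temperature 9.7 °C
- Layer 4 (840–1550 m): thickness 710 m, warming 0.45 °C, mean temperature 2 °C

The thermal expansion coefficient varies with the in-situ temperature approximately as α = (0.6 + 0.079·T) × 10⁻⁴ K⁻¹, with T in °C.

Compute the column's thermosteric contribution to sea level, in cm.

17.6 cm

Layer 1: α = (0.6 + 0.079×26)×10⁻⁴ = 2.654×10⁻⁴ K⁻¹
Layer 2: α = (0.6 + 0.079×15)×10⁻⁴ = 1.785×10⁻⁴ K⁻¹
Layer 3: α = (0.6 + 0.079×9.7)×10⁻⁴ = 1.3663×10⁻⁴ K⁻¹
Layer 4: α = (0.6 + 0.079×2)×10⁻⁴ = 0.758×10⁻⁴ K⁻¹
2 × 2.654×10⁻⁴ × 100 = 0.05308 m
Layer 2: 210 × 1.3 × 1.785×10⁻⁴ = 0.0487305 m
Layer 3: 0.69 × 530 × 1.3663×10⁻⁴ = 0.049965591 m
0.45 × 0.758×10⁻⁴ × 710 = 0.0242181 m
Δh = 0.05308 + 0.0487305 + 0.049965591 + 0.0242181 = 0.175994191 m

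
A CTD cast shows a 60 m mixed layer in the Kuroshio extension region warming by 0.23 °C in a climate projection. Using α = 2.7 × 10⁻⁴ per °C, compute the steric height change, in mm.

Δh = αΔT·H = 2.7×10⁻⁴ × 0.23 × 60 = 0.003726 m

3.7 mm of thermosteric rise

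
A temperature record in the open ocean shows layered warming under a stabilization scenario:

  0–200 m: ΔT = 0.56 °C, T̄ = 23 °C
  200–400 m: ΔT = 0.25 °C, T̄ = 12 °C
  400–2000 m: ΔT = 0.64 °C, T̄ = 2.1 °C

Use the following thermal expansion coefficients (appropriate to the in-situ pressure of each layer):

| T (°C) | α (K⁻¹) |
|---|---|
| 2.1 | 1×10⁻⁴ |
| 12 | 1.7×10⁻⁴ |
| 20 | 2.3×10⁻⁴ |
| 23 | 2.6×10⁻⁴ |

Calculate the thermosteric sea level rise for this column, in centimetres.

Layer 1 at 23 °C → α = 2.6×10⁻⁴ K⁻¹
Layer 2 at 12 °C → α = 1.7×10⁻⁴ K⁻¹
Layer 3 at 2.1 °C → α = 1×10⁻⁴ K⁻¹
Layer 1: 200 × 2.6×10⁻⁴ × 0.56 = 0.02912 m
200–400 m: 0.25 × 200 × 1.7×10⁻⁴ = 0.00850 m
400–2000 m: 0.64 × 1×10⁻⁴ × 1600 = 0.10240 m
Δh = 0.02912 + 0.00850 + 0.10240 = 0.14002 m

Δh ≈ 14.0 cm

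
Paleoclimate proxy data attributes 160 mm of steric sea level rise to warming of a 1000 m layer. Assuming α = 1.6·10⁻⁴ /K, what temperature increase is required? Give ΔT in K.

1.00 K

ΔT = Δh/(αH) = 0.16 / (1.6×10⁻⁴ × 1000) = 1.000 K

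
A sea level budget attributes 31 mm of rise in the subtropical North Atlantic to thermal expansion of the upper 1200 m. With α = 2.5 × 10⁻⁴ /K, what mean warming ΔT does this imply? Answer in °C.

ΔT = Δh/(αH) = 0.031 / (2.5×10⁻⁴ × 1200) ≈ 0.1033 °C

ΔT ≈ 0.103 °C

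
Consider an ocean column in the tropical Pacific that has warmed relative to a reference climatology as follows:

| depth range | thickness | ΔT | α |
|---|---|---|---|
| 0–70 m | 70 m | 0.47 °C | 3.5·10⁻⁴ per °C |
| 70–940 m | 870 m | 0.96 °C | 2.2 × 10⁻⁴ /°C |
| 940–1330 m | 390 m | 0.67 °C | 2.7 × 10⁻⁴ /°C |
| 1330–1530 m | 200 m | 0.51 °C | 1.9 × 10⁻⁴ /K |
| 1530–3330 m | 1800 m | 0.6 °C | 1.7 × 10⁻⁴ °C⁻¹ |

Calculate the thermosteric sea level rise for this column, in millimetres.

0.47 × 3.5×10⁻⁴ × 70 = 0.011515 m
70–940 m: 0.96 × 2.2×10⁻⁴ × 870 = 0.183744 m
940–1330 m: 2.7×10⁻⁴ × 390 × 0.67 = 0.070551 m
1330–1530 m: 1.9×10⁻⁴ × 200 × 0.51 = 0.01938 m
0.6 × 1800 × 1.7×10⁻⁴ = 0.18360 m
Δh = 0.011515 + 0.183744 + 0.070551 + 0.01938 + 0.18360 = 0.46879 m ≈ 469 mm

Δh = 469 mm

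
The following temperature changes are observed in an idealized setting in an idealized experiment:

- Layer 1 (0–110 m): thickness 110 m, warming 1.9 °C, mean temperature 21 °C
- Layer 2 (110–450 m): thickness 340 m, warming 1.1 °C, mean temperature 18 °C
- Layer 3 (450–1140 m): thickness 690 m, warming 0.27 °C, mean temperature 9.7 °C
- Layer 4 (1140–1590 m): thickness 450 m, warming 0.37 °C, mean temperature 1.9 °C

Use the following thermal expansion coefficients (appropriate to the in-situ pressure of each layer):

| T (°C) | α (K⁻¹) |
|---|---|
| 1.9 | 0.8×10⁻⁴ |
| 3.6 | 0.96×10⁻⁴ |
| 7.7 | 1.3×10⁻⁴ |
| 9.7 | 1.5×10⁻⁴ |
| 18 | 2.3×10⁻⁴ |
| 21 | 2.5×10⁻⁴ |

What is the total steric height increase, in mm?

Layer 1 at 21 °C → α = 2.5×10⁻⁴ K⁻¹
Layer 2 at 18 °C → α = 2.3×10⁻⁴ K⁻¹
Layer 3 at 9.7 °C → α = 1.5×10⁻⁴ K⁻¹
Layer 4 at 1.9 °C → α = 0.8×10⁻⁴ K⁻¹
Layer 1: 110 × 1.9 × 2.5×10⁻⁴ = 0.05225 m
1.1 × 340 × 2.3×10⁻⁴ = 0.08602 m
1.5×10⁻⁴ × 690 × 0.27 = 0.027945 m
Layer 4: 0.37 × 0.8×10⁻⁴ × 450 = 0.01332 m
Δh = 0.05225 + 0.08602 + 0.027945 + 0.01332 = 0.179535 m

Δh ≈ 180 mm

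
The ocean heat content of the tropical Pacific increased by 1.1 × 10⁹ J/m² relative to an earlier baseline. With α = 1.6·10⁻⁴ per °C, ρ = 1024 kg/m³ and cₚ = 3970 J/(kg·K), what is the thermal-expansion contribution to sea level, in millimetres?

Δh = 43.3 mm

Δh = αQ/(ρcₚ) = 1.6×10⁻⁴ × 1.1×10⁹ / (1024 × 3970) ≈ 0.043293 m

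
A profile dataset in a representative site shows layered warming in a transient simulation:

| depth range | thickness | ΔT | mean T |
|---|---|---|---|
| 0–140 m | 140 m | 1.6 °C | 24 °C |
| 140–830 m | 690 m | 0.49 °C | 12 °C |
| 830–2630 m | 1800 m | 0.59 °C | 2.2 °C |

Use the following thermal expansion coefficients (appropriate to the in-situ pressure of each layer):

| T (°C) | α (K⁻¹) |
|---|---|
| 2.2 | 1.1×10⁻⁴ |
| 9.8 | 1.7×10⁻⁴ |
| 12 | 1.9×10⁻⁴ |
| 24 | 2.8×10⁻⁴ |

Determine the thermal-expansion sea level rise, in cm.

Δh = 24 cm

Layer 1 at 24 °C → α = 2.8×10⁻⁴ K⁻¹
Layer 2 at 12 °C → α = 1.9×10⁻⁴ K⁻¹
Layer 3 at 2.2 °C → α = 1.1×10⁻⁴ K⁻¹
1.6 × 140 × 2.8×10⁻⁴ = 0.06272 m
Layer 2: 690 × 1.9×10⁻⁴ × 0.49 = 0.064239 m
830–2630 m: 0.59 × 1800 × 1.1×10⁻⁴ = 0.11682 m
Δh = 0.06272 + 0.064239 + 0.11682 = 0.243779 m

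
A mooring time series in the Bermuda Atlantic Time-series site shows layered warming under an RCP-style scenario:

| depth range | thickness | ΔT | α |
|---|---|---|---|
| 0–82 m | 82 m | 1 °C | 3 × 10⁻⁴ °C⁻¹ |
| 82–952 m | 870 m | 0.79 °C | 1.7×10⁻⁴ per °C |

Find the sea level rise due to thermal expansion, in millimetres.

about 141 mm

Layer 1: 1 × 82 × 3×10⁻⁴ = 0.02460 m
870 × 0.79 × 1.7×10⁻⁴ = 0.116841 m
Δh = 0.02460 + 0.116841 = 0.141441 m ≈ 141 mm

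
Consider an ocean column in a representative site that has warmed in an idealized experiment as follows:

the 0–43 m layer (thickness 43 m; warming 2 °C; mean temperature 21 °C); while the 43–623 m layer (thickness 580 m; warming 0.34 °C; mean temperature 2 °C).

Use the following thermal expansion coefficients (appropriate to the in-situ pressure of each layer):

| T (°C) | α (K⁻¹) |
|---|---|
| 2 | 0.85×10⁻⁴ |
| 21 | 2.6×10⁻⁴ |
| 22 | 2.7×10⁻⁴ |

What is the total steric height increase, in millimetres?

39 mm of thermosteric rise

Layer 1 at 21 °C → α = 2.6×10⁻⁴ K⁻¹
Layer 2 at 2 °C → α = 0.85×10⁻⁴ K⁻¹
0–43 m: 2.6×10⁻⁴ × 2 × 43 = 0.02236 m
580 × 0.34 × 0.85×10⁻⁴ = 0.016762 m
Δh = 0.02236 + 0.016762 = 0.039122 m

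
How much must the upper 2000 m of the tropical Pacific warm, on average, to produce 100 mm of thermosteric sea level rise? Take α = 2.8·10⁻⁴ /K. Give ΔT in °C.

ΔT = Δh/(αH) = 0.1 / (2.8×10⁻⁴ × 2000) ≈ 0.1786 °C

about 0.18 °C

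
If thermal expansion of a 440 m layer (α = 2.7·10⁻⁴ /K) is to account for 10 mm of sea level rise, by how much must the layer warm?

ΔT = Δh/(αH) = 0.01 / (2.7×10⁻⁴ × 440) ≈ 0.08418 °C

ΔT ≈ 0.0842 °C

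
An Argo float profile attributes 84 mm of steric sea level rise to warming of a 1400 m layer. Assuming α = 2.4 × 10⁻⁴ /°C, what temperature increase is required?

ΔT = Δh/(αH) = 0.084 / (2.4×10⁻⁴ × 1400) = 0.2500 K

0.250 K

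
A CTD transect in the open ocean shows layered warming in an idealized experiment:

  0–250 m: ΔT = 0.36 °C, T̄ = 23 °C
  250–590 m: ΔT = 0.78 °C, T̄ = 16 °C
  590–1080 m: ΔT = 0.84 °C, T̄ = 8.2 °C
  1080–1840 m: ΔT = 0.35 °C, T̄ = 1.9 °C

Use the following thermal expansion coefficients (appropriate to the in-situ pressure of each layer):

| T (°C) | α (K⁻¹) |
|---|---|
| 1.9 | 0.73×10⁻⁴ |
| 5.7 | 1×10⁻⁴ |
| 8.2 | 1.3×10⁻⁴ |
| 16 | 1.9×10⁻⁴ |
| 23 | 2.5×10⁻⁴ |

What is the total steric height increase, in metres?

Layer 1 at 23 °C → α = 2.5×10⁻⁴ K⁻¹
Layer 2 at 16 °C → α = 1.9×10⁻⁴ K⁻¹
Layer 3 at 8.2 °C → α = 1.3×10⁻⁴ K⁻¹
Layer 4 at 1.9 °C → α = 0.73×10⁻⁴ K⁻¹
Layer 1: 250 × 2.5×10⁻⁴ × 0.36 = 0.02250 m
Layer 2: 340 × 0.78 × 1.9×10⁻⁴ = 0.050388 m
590–1080 m: 1.3×10⁻⁴ × 0.84 × 490 = 0.053508 m
1080–1840 m: 0.73×10⁻⁴ × 760 × 0.35 = 0.019418 m
Δh = 0.02250 + 0.050388 + 0.053508 + 0.019418 = 0.145814 m ≈ 0.15 m

Δh ≈ 0.15 m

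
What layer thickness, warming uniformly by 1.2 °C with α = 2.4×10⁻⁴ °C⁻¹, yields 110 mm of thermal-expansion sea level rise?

H = Δh/(αΔT) = 0.11 / (2.4×10⁻⁴ × 1.2) ≈ 381.9 m

382 m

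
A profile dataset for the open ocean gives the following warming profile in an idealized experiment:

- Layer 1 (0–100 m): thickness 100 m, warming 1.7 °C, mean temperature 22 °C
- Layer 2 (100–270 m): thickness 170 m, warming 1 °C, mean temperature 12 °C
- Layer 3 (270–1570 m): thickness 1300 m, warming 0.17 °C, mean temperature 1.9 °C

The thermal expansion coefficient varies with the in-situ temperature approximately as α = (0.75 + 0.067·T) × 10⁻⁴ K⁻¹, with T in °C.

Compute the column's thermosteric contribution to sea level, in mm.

Δh ≈ 84 mm

Layer 1: α = (0.75 + 0.067×22)×10⁻⁴ = 2.224×10⁻⁴ K⁻¹
Layer 2: α = (0.75 + 0.067×12)×10⁻⁴ = 1.554×10⁻⁴ K⁻¹
Layer 3: α = (0.75 + 0.067×1.9)×10⁻⁴ = 0.8773×10⁻⁴ K⁻¹
Layer 1: 2.224×10⁻⁴ × 100 × 1.7 = 0.037808 m
1.554×10⁻⁴ × 170 × 1 = 0.026418 m
Layer 3: 1300 × 0.17 × 0.8773×10⁻⁴ = 0.01938833 m
Δh = 0.037808 + 0.026418 + 0.01938833 = 0.08361433 m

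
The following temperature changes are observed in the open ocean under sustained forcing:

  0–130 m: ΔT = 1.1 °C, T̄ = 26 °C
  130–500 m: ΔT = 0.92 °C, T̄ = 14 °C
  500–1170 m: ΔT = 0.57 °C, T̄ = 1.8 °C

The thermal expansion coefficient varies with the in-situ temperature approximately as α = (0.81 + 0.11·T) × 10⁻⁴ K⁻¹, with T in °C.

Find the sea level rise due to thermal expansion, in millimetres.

171 mm

Layer 1: α = (0.81 + 0.11×26)×10⁻⁴ = 3.67×10⁻⁴ K⁻¹
Layer 2: α = (0.81 + 0.11×14)×10⁻⁴ = 2.35×10⁻⁴ K⁻¹
Layer 3: α = (0.81 + 0.11×1.8)×10⁻⁴ = 1.008×10⁻⁴ K⁻¹
0–130 m: 1.1 × 130 × 3.67×10⁻⁴ = 0.052481 m
130–500 m: 370 × 2.35×10⁻⁴ × 0.92 = 0.079994 m
500–1170 m: 0.57 × 1.008×10⁻⁴ × 670 = 0.03849552 m
Δh = 0.052481 + 0.079994 + 0.03849552 = 0.17097052 m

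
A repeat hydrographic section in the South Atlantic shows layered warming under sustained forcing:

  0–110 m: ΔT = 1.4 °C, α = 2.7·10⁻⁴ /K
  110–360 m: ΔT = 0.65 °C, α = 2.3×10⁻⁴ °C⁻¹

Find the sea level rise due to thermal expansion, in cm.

0–110 m: 1.4 × 110 × 2.7×10⁻⁴ = 0.04158 m
Layer 2: 250 × 2.3×10⁻⁴ × 0.65 = 0.037375 m
Δh = 0.04158 + 0.037375 = 0.078955 m ≈ 7.90 cm

about 7.90 cm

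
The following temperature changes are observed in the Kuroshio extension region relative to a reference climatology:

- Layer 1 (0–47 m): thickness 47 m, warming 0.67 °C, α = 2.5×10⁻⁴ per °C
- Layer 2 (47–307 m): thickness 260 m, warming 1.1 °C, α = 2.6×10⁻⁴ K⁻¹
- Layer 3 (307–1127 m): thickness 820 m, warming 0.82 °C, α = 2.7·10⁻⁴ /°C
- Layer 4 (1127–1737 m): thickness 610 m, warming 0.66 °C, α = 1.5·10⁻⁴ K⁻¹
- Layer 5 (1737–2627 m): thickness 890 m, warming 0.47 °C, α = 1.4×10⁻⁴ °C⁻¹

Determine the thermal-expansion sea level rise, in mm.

Δh = 383 mm

Layer 1: 2.5×10⁻⁴ × 47 × 0.67 = 0.0078725 m
1.1 × 2.6×10⁻⁴ × 260 = 0.07436 m
307–1127 m: 820 × 0.82 × 2.7×10⁻⁴ = 0.181548 m
1127–1737 m: 1.5×10⁻⁴ × 0.66 × 610 = 0.06039 m
1737–2627 m: 1.4×10⁻⁴ × 0.47 × 890 = 0.058562 m
Δh = 0.0078725 + 0.07436 + 0.181548 + 0.06039 + 0.058562 = 0.3827325 m ≈ 383 mm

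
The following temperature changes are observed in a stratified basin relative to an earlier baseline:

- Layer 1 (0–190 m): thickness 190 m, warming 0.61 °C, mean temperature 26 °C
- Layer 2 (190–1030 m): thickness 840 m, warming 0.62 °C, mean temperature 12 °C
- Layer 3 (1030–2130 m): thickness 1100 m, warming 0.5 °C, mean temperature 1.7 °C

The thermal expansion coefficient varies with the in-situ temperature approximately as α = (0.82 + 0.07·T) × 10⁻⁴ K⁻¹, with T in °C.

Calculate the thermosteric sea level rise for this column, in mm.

Δh ≈ 169 mm

Layer 1: α = (0.82 + 0.07×26)×10⁻⁴ = 2.64×10⁻⁴ K⁻¹
Layer 2: α = (0.82 + 0.07×12)×10⁻⁴ = 1.66×10⁻⁴ K⁻¹
Layer 3: α = (0.82 + 0.07×1.7)×10⁻⁴ = 0.939×10⁻⁴ K⁻¹
0–190 m: 2.64×10⁻⁴ × 190 × 0.61 = 0.0305976 m
Layer 2: 0.62 × 840 × 1.66×10⁻⁴ = 0.0864528 m
1030–2130 m: 0.5 × 0.939×10⁻⁴ × 1100 = 0.051645 m
Δh = 0.0305976 + 0.0864528 + 0.051645 = 0.1686954 m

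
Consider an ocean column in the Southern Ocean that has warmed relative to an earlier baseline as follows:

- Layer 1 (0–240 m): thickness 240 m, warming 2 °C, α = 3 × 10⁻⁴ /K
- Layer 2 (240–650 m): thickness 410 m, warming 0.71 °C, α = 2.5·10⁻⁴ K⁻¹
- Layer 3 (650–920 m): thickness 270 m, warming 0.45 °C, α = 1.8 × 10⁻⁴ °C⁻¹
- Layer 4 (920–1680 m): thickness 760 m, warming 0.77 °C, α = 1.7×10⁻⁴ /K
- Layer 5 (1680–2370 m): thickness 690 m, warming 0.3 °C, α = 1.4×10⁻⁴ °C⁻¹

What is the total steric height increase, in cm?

Layer 1: 3×10⁻⁴ × 240 × 2 = 0.14400 m
Layer 2: 410 × 2.5×10⁻⁴ × 0.71 = 0.072775 m
0.45 × 270 × 1.8×10⁻⁴ = 0.02187 m
920–1680 m: 1.7×10⁻⁴ × 0.77 × 760 = 0.099484 m
1.4×10⁻⁴ × 690 × 0.3 = 0.02898 m
Δh = 0.14400 + 0.072775 + 0.02187 + 0.099484 + 0.02898 = 0.367109 m

Δh = 36.7 cm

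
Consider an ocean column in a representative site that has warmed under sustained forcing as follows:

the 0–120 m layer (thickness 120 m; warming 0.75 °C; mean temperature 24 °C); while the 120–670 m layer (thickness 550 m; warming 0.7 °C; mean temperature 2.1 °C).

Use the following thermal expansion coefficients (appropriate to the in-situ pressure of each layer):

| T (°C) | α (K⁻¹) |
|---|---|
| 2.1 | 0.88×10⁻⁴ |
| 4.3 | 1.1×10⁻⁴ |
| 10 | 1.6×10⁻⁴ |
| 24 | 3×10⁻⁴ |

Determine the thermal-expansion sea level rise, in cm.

Layer 1 at 24 °C → α = 3×10⁻⁴ K⁻¹
Layer 2 at 2.1 °C → α = 0.88×10⁻⁴ K⁻¹
Layer 1: 3×10⁻⁴ × 0.75 × 120 = 0.02700 m
120–670 m: 550 × 0.7 × 0.88×10⁻⁴ = 0.03388 m
Δh = 0.02700 + 0.03388 = 0.06088 m

about 6.09 cm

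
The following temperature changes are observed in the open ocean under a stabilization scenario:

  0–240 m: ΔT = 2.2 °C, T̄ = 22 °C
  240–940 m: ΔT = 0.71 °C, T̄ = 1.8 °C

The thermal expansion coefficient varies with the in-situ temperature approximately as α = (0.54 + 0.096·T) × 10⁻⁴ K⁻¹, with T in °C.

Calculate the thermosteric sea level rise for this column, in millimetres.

180 mm

Layer 1: α = (0.54 + 0.096×22)×10⁻⁴ = 2.652×10⁻⁴ K⁻¹
Layer 2: α = (0.54 + 0.096×1.8)×10⁻⁴ = 0.7128×10⁻⁴ K⁻¹
0–240 m: 2.652×10⁻⁴ × 240 × 2.2 = 0.1400256 m
240–940 m: 0.7128×10⁻⁴ × 700 × 0.71 = 0.03542616 m
Δh = 0.1400256 + 0.03542616 = 0.17545176 m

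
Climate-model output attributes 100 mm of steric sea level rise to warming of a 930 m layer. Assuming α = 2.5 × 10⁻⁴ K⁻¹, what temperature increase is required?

ΔT = Δh/(αH) = 0.1 / (2.5×10⁻⁴ × 930) ≈ 0.4301 °C

ΔT ≈ 0.430 °C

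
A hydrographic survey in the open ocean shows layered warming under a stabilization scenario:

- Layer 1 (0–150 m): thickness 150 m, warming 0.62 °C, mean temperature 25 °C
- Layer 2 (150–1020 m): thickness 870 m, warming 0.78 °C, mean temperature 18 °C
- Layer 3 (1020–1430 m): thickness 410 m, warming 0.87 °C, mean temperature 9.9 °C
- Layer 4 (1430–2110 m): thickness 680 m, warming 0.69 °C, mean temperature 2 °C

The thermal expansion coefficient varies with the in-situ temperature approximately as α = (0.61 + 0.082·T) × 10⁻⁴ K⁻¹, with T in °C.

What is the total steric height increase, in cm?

Layer 1: α = (0.61 + 0.082×25)×10⁻⁴ = 2.66×10⁻⁴ K⁻¹
Layer 2: α = (0.61 + 0.082×18)×10⁻⁴ = 2.086×10⁻⁴ K⁻¹
Layer 3: α = (0.61 + 0.082×9.9)×10⁻⁴ = 1.4218×10⁻⁴ K⁻¹
Layer 4: α = (0.61 + 0.082×2)×10⁻⁴ = 0.774×10⁻⁴ K⁻¹
2.66×10⁻⁴ × 0.62 × 150 = 0.024738 m
0.78 × 2.086×10⁻⁴ × 870 = 0.14155596 m
1020–1430 m: 0.87 × 410 × 1.4218×10⁻⁴ = 0.050715606 m
Layer 4: 0.69 × 680 × 0.774×10⁻⁴ = 0.03631608 m
Δh = 0.024738 + 0.14155596 + 0.050715606 + 0.03631608 = 0.253325646 m ≈ 25.3 cm

Δh = 25.3 cm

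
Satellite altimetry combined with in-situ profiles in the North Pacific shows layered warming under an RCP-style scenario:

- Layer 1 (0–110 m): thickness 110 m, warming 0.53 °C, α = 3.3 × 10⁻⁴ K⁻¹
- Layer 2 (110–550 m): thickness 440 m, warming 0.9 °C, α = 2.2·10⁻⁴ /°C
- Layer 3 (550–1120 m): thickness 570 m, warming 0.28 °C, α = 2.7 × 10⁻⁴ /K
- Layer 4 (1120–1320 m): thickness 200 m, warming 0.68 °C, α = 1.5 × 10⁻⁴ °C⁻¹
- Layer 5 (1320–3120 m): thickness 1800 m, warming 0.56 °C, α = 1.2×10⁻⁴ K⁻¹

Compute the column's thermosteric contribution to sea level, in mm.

Δh ≈ 291 mm

Layer 1: 0.53 × 110 × 3.3×10⁻⁴ = 0.019239 m
2.2×10⁻⁴ × 0.9 × 440 = 0.08712 m
Layer 3: 2.7×10⁻⁴ × 570 × 0.28 = 0.043092 m
1120–1320 m: 200 × 0.68 × 1.5×10⁻⁴ = 0.02040 m
Layer 5: 0.56 × 1800 × 1.2×10⁻⁴ = 0.12096 m
Δh = 0.019239 + 0.08712 + 0.043092 + 0.02040 + 0.12096 = 0.290811 m ≈ 291 mm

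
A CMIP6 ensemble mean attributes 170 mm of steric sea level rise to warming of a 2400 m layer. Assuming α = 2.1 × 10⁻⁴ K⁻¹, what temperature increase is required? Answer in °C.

0.337 °C

ΔT = Δh/(αH) = 0.17 / (2.1×10⁻⁴ × 2400) ≈ 0.3373 °C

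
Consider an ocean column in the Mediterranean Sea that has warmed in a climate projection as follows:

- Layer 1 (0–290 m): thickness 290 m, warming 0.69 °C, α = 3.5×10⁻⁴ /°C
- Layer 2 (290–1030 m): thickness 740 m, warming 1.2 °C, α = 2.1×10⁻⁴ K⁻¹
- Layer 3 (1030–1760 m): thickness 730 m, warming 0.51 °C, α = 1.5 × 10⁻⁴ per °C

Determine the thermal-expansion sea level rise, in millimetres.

about 312 mm

0–290 m: 3.5×10⁻⁴ × 290 × 0.69 = 0.070035 m
Layer 2: 2.1×10⁻⁴ × 1.2 × 740 = 0.18648 m
1.5×10⁻⁴ × 0.51 × 730 = 0.055845 m
Δh = 0.070035 + 0.18648 + 0.055845 = 0.31236 m ≈ 312 mm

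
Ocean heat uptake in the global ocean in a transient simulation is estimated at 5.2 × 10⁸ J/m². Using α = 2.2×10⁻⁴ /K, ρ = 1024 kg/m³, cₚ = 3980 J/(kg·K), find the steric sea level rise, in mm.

Δh = αQ/(ρcₚ) = 2.2×10⁻⁴ × 5.2×10⁸ / (1024 × 3980) ≈ 0.02807 m

28.1 mm of thermosteric rise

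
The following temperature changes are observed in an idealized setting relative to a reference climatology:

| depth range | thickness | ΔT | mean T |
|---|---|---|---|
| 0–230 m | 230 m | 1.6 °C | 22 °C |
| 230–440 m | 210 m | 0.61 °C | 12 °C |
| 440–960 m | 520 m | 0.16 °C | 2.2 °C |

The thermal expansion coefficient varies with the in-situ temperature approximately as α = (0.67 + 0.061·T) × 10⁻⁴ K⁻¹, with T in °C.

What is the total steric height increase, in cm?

Δh ≈ 9.9 cm

Layer 1: α = (0.67 + 0.061×22)×10⁻⁴ = 2.012×10⁻⁴ K⁻¹
Layer 2: α = (0.67 + 0.061×12)×10⁻⁴ = 1.402×10⁻⁴ K⁻¹
Layer 3: α = (0.67 + 0.061×2.2)×10⁻⁴ = 0.8042×10⁻⁴ K⁻¹
0–230 m: 2.012×10⁻⁴ × 1.6 × 230 = 0.0740416 m
1.402×10⁻⁴ × 0.61 × 210 = 0.01795962 m
440–960 m: 0.16 × 0.8042×10⁻⁴ × 520 = 0.006690944 m
Δh = 0.0740416 + 0.01795962 + 0.006690944 = 0.098692164 m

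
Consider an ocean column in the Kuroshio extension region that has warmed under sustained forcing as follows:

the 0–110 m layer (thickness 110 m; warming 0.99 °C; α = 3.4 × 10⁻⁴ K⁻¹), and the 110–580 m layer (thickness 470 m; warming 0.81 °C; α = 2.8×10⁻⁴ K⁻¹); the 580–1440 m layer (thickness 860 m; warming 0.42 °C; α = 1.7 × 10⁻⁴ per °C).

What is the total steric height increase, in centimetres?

Δh = 21 cm

0–110 m: 0.99 × 3.4×10⁻⁴ × 110 = 0.037026 m
2.8×10⁻⁴ × 0.81 × 470 = 0.106596 m
0.42 × 1.7×10⁻⁴ × 860 = 0.061404 m
Δh = 0.037026 + 0.106596 + 0.061404 = 0.205026 m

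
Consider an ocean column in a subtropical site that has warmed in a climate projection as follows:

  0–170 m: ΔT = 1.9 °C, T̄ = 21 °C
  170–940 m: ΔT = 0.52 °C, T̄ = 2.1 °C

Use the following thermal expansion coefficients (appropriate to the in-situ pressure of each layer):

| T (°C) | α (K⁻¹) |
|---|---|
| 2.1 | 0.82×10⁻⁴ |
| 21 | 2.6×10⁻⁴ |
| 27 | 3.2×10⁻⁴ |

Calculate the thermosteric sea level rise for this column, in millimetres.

Δh ≈ 117 mm

Layer 1 at 21 °C → α = 2.6×10⁻⁴ K⁻¹
Layer 2 at 2.1 °C → α = 0.82×10⁻⁴ K⁻¹
0–170 m: 170 × 2.6×10⁻⁴ × 1.9 = 0.08398 m
Layer 2: 770 × 0.82×10⁻⁴ × 0.52 = 0.0328328 m
Δh = 0.08398 + 0.0328328 = 0.1168128 m ≈ 117 mm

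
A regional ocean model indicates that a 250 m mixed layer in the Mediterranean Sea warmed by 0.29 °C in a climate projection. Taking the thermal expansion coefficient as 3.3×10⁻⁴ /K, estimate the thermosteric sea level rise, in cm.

Δh ≈ 2.39 cm

Δh = αΔT·H = 3.3×10⁻⁴ × 0.29 × 250 = 0.023925 m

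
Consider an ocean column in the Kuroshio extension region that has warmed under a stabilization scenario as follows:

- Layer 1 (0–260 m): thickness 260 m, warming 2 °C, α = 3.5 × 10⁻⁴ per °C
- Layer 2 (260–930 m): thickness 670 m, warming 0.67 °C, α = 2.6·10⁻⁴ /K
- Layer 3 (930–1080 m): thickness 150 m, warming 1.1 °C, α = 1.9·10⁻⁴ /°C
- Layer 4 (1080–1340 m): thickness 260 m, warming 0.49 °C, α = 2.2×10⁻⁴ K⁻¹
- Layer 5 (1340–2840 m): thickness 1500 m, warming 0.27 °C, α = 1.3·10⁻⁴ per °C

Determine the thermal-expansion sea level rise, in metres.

Δh = 0.411 m

2 × 260 × 3.5×10⁻⁴ = 0.18200 m
2.6×10⁻⁴ × 670 × 0.67 = 0.116714 m
Layer 3: 150 × 1.9×10⁻⁴ × 1.1 = 0.03135 m
260 × 0.49 × 2.2×10⁻⁴ = 0.028028 m
Layer 5: 1500 × 1.3×10⁻⁴ × 0.27 = 0.05265 m
Δh = 0.18200 + 0.116714 + 0.03135 + 0.028028 + 0.05265 = 0.410742 m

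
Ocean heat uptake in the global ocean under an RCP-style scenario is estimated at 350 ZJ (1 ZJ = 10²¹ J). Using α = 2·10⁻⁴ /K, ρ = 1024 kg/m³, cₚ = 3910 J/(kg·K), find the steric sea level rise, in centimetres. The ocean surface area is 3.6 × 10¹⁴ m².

4.86 cm of thermosteric rise

Per unit area: Q = 350×10²¹ / (3.6×10¹⁴) ≈ 9.722×10⁸ J/m²
Δh = αQ/(ρcₚ) = 2×10⁻⁴ × 9.722×10⁸ / (1024 × 3910) ≈ 0.048563 m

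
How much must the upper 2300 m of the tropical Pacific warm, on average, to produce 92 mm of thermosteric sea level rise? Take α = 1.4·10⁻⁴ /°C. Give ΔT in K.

ΔT = Δh/(αH) = 0.092 / (1.4×10⁻⁴ × 2300) ≈ 0.2857 K

about 0.29 K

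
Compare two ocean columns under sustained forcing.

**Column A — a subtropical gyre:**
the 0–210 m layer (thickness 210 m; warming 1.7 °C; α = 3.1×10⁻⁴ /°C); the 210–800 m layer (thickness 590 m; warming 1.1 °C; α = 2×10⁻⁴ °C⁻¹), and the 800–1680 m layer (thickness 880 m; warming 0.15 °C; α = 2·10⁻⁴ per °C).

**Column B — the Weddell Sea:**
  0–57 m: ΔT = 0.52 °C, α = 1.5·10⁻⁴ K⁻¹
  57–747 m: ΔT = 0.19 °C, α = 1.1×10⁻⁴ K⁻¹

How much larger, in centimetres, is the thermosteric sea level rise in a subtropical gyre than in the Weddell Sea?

A 1.7 × 210 × 3.1×10⁻⁴ = 0.11067 m
A 2×10⁻⁴ × 1.1 × 590 = 0.12980 m
A Layer 3: 2×10⁻⁴ × 0.15 × 880 = 0.02640 m
A total: 0.26687 m
B Layer 1: 0.52 × 1.5×10⁻⁴ × 57 = 0.004446 m
B 1.1×10⁻⁴ × 690 × 0.19 = 0.014421 m
B total: 0.018867 m
Difference: 0.26687 − 0.018867 = 0.248003 m

Δh_A − Δh_B ≈ 25 cm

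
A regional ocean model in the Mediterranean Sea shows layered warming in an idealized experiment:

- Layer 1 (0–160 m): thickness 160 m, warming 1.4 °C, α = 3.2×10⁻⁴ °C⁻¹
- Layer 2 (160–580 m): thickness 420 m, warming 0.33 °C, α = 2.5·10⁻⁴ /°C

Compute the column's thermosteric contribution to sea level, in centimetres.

Layer 1: 3.2×10⁻⁴ × 1.4 × 160 = 0.07168 m
160–580 m: 0.33 × 420 × 2.5×10⁻⁴ = 0.03465 m
Δh = 0.07168 + 0.03465 = 0.10633 m ≈ 11 cm

Δh ≈ 11 cm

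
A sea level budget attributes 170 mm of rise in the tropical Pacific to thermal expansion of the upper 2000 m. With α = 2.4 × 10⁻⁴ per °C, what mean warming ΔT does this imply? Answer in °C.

ΔT ≈ 0.354 °C

ΔT = Δh/(αH) = 0.17 / (2.4×10⁻⁴ × 2000) ≈ 0.3542 °C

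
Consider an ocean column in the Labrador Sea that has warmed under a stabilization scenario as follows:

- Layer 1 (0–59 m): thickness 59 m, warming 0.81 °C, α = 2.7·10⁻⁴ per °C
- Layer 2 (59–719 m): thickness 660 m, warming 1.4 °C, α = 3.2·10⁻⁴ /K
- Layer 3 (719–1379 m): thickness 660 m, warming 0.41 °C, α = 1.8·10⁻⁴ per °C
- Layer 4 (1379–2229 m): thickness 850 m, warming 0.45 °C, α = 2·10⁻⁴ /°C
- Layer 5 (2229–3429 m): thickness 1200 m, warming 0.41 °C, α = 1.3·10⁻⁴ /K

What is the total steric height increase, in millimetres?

59 × 2.7×10⁻⁴ × 0.81 = 0.0129033 m
1.4 × 660 × 3.2×10⁻⁴ = 0.29568 m
719–1379 m: 0.41 × 1.8×10⁻⁴ × 660 = 0.048708 m
Layer 4: 0.45 × 2×10⁻⁴ × 850 = 0.07650 m
0.41 × 1.3×10⁻⁴ × 1200 = 0.06396 m
Δh = 0.0129033 + 0.29568 + 0.048708 + 0.07650 + 0.06396 = 0.4977513 m

Δh = 498 mm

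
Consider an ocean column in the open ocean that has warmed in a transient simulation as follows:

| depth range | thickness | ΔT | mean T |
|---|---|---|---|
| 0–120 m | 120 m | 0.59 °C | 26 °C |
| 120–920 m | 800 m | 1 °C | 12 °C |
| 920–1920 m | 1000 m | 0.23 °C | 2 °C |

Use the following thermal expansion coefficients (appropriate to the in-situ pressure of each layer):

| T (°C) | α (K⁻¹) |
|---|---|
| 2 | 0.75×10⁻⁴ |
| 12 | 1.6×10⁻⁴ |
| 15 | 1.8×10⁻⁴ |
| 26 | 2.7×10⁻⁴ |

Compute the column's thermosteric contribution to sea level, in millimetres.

Layer 1 at 26 °C → α = 2.7×10⁻⁴ K⁻¹
Layer 2 at 12 °C → α = 1.6×10⁻⁴ K⁻¹
Layer 3 at 2 °C → α = 0.75×10⁻⁴ K⁻¹
120 × 0.59 × 2.7×10⁻⁴ = 0.019116 m
Layer 2: 1 × 800 × 1.6×10⁻⁴ = 0.12800 m
920–1920 m: 1000 × 0.75×10⁻⁴ × 0.23 = 0.01725 m
Δh = 0.019116 + 0.12800 + 0.01725 = 0.164366 m

164 mm of thermosteric rise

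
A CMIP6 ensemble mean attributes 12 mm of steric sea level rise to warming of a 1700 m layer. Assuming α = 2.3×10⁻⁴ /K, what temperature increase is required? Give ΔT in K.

about 0.031 K

ΔT = Δh/(αH) = 0.012 / (2.3×10⁻⁴ × 1700) ≈ 0.03069 K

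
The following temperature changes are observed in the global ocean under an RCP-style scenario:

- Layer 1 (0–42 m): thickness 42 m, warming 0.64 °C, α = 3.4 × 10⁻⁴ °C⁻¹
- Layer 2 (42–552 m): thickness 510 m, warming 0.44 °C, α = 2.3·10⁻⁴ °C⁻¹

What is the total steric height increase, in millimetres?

0–42 m: 42 × 3.4×10⁻⁴ × 0.64 = 0.0091392 m
Layer 2: 510 × 0.44 × 2.3×10⁻⁴ = 0.051612 m
Δh = 0.0091392 + 0.051612 = 0.0607512 m

about 61 mm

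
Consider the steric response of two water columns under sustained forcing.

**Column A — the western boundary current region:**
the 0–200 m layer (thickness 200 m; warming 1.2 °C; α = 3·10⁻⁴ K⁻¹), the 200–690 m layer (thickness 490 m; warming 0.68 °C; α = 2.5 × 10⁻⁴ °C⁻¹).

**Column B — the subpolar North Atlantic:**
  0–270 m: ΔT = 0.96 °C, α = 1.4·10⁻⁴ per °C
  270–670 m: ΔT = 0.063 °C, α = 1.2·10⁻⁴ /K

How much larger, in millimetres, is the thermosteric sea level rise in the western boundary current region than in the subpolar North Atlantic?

Δh_A − Δh_B ≈ 120 mm

A 3×10⁻⁴ × 200 × 1.2 = 0.07200 m
A 200–690 m: 0.68 × 490 × 2.5×10⁻⁴ = 0.08330 m
A total: 0.15530 m
B 0.96 × 1.4×10⁻⁴ × 270 = 0.036288 m
B 270–670 m: 1.2×10⁻⁴ × 400 × 0.063 = 0.003024 m
B total: 0.039312 m
Difference: 0.15530 − 0.039312 = 0.115988 m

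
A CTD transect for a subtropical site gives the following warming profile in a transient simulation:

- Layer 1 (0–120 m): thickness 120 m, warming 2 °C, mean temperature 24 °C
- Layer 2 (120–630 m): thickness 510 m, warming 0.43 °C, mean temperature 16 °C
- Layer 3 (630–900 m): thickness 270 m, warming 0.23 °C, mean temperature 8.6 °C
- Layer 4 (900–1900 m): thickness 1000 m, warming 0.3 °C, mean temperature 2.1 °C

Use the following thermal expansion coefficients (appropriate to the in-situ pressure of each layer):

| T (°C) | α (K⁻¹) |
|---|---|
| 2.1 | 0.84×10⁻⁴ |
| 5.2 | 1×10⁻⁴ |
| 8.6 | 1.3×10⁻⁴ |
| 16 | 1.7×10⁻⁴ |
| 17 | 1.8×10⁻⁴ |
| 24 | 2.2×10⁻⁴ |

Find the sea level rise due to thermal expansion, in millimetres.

Layer 1 at 24 °C → α = 2.2×10⁻⁴ K⁻¹
Layer 2 at 16 °C → α = 1.7×10⁻⁴ K⁻¹
Layer 3 at 8.6 °C → α = 1.3×10⁻⁴ K⁻¹
Layer 4 at 2.1 °C → α = 0.84×10⁻⁴ K⁻¹
2 × 120 × 2.2×10⁻⁴ = 0.05280 m
Layer 2: 1.7×10⁻⁴ × 0.43 × 510 = 0.037281 m
1.3×10⁻⁴ × 270 × 0.23 = 0.008073 m
900–1900 m: 0.84×10⁻⁴ × 0.3 × 1000 = 0.02520 m
Δh = 0.05280 + 0.037281 + 0.008073 + 0.02520 = 0.123354 m ≈ 123 mm

123 mm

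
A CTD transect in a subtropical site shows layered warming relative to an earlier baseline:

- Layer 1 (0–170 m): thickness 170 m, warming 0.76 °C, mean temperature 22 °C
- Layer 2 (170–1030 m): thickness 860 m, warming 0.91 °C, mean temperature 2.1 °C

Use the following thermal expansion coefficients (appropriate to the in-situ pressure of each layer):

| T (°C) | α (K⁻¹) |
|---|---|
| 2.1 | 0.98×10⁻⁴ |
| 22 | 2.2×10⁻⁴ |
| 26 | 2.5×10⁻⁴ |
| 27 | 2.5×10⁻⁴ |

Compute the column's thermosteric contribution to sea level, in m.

0.105 m

Layer 1 at 22 °C → α = 2.2×10⁻⁴ K⁻¹
Layer 2 at 2.1 °C → α = 0.98×10⁻⁴ K⁻¹
0.76 × 170 × 2.2×10⁻⁴ = 0.028424 m
0.98×10⁻⁴ × 0.91 × 860 = 0.0766948 m
Δh = 0.028424 + 0.0766948 = 0.1051188 m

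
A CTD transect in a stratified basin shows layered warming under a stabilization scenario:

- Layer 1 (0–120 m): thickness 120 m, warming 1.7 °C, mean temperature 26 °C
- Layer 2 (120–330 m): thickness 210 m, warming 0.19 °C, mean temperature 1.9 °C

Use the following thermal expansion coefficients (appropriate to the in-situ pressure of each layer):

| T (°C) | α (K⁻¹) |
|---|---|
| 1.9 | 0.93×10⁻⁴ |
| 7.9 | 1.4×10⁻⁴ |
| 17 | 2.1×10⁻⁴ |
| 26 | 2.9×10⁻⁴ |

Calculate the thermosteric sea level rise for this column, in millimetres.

about 62.9 mm

Layer 1 at 26 °C → α = 2.9×10⁻⁴ K⁻¹
Layer 2 at 1.9 °C → α = 0.93×10⁻⁴ K⁻¹
0–120 m: 1.7 × 2.9×10⁻⁴ × 120 = 0.05916 m
0.19 × 0.93×10⁻⁴ × 210 = 0.0037107 m
Δh = 0.05916 + 0.0037107 = 0.0628707 m ≈ 62.9 mm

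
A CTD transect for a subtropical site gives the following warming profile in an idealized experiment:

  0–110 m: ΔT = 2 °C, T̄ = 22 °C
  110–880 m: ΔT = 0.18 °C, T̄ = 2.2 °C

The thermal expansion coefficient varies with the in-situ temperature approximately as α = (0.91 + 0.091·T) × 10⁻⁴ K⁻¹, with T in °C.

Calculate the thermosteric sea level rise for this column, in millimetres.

Layer 1: α = (0.91 + 0.091×22)×10⁻⁴ = 2.912×10⁻⁴ K⁻¹
Layer 2: α = (0.91 + 0.091×2.2)×10⁻⁴ = 1.1102×10⁻⁴ K⁻¹
Layer 1: 110 × 2.912×10⁻⁴ × 2 = 0.064064 m
110–880 m: 0.18 × 1.1102×10⁻⁴ × 770 = 0.015387372 m
Δh = 0.064064 + 0.015387372 = 0.079451372 m

Δh ≈ 79.5 mm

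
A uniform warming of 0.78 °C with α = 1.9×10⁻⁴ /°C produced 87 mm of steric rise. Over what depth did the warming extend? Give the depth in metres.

about 587 m

H = Δh/(αΔT) = 0.087 / (1.9×10⁻⁴ × 0.78) ≈ 587.0 m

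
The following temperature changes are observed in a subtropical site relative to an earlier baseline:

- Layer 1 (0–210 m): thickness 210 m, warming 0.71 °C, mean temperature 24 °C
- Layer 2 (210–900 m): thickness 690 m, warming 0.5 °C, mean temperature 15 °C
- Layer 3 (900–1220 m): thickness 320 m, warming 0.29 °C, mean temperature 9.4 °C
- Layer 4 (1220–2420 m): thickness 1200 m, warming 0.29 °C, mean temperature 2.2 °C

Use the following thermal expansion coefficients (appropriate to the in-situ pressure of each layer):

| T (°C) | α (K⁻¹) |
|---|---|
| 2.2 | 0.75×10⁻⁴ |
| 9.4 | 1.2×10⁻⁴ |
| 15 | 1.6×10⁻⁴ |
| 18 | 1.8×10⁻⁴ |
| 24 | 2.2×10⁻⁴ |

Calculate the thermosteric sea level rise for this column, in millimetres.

Δh ≈ 125 mm

Layer 1 at 24 °C → α = 2.2×10⁻⁴ K⁻¹
Layer 2 at 15 °C → α = 1.6×10⁻⁴ K⁻¹
Layer 3 at 9.4 °C → α = 1.2×10⁻⁴ K⁻¹
Layer 4 at 2.2 °C → α = 0.75×10⁻⁴ K⁻¹
Layer 1: 2.2×10⁻⁴ × 0.71 × 210 = 0.032802 m
1.6×10⁻⁴ × 690 × 0.5 = 0.05520 m
900–1220 m: 320 × 0.29 × 1.2×10⁻⁴ = 0.011136 m
Layer 4: 1200 × 0.75×10⁻⁴ × 0.29 = 0.02610 m
Δh = 0.032802 + 0.05520 + 0.011136 + 0.02610 = 0.125238 m ≈ 125 mm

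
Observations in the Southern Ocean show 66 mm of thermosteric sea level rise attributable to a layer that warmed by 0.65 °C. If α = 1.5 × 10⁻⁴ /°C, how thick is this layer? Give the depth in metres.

H ≈ 677 m

H = Δh/(αΔT) = 0.066 / (1.5×10⁻⁴ × 0.65) ≈ 676.9 m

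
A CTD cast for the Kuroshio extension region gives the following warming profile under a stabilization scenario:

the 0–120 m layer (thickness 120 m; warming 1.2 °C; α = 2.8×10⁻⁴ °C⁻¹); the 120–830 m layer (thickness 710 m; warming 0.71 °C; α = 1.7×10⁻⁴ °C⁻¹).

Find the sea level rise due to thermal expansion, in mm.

Layer 1: 2.8×10⁻⁴ × 120 × 1.2 = 0.04032 m
Layer 2: 710 × 1.7×10⁻⁴ × 0.71 = 0.085697 m
Δh = 0.04032 + 0.085697 = 0.126017 m ≈ 126 mm

Δh ≈ 126 mm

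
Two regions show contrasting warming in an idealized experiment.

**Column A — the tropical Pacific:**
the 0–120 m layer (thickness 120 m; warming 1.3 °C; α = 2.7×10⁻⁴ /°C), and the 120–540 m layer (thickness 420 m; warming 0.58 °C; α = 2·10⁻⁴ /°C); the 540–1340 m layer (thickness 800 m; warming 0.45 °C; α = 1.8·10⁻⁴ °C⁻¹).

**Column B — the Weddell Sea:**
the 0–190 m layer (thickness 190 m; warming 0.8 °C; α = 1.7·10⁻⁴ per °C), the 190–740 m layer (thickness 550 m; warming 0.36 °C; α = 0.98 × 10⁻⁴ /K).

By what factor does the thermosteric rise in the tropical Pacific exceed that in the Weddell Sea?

A 2.7×10⁻⁴ × 120 × 1.3 = 0.04212 m
A 2×10⁻⁴ × 0.58 × 420 = 0.04872 m
A Layer 3: 1.8×10⁻⁴ × 0.45 × 800 = 0.06480 m
A total: 0.15564 m
B 0.8 × 190 × 1.7×10⁻⁴ = 0.02584 m
B 190–740 m: 0.98×10⁻⁴ × 0.36 × 550 = 0.019404 m
B total: 0.045244 m
Ratio: 0.15564 / 0.045244 ≈ 3.440

≈ 3.4×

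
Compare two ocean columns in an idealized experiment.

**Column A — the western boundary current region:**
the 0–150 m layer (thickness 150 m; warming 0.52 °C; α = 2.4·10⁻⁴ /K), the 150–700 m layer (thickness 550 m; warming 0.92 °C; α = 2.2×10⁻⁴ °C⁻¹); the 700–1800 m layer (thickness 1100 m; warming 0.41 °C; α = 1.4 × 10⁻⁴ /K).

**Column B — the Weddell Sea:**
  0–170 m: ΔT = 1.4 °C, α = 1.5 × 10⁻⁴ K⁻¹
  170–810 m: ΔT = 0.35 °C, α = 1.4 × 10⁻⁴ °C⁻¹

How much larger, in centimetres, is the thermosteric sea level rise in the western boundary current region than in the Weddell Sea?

A 2.4×10⁻⁴ × 150 × 0.52 = 0.01872 m
A 150–700 m: 2.2×10⁻⁴ × 0.92 × 550 = 0.11132 m
A 0.41 × 1100 × 1.4×10⁻⁴ = 0.06314 m
A total: 0.19318 m
B 0–170 m: 1.5×10⁻⁴ × 170 × 1.4 = 0.03570 m
B 170–810 m: 1.4×10⁻⁴ × 640 × 0.35 = 0.03136 m
B total: 0.06706 m
Difference: 0.19318 − 0.06706 = 0.12612 m

13 cm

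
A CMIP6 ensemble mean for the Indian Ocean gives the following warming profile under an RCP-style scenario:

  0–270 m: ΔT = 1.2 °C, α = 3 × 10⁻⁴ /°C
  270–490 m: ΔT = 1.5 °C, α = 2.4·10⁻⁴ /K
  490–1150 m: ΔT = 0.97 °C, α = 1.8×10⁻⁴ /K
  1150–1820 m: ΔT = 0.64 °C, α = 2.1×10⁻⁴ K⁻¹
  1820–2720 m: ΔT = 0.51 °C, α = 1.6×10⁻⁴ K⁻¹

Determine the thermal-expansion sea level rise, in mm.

455 mm

Layer 1: 1.2 × 270 × 3×10⁻⁴ = 0.09720 m
Layer 2: 1.5 × 220 × 2.4×10⁻⁴ = 0.07920 m
Layer 3: 1.8×10⁻⁴ × 660 × 0.97 = 0.115236 m
Layer 4: 670 × 2.1×10⁻⁴ × 0.64 = 0.090048 m
900 × 0.51 × 1.6×10⁻⁴ = 0.07344 m
Δh = 0.09720 + 0.07920 + 0.115236 + 0.090048 + 0.07344 = 0.455124 m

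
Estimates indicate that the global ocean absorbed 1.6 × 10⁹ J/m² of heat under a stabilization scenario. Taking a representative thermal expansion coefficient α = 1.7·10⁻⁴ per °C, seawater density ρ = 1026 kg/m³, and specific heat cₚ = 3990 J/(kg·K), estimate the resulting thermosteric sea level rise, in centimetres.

Δh = αQ/(ρcₚ) = 1.7×10⁻⁴ × 1.6×10⁹ / (1026 × 3990) ≈ 0.066443 m

Δh ≈ 6.64 cm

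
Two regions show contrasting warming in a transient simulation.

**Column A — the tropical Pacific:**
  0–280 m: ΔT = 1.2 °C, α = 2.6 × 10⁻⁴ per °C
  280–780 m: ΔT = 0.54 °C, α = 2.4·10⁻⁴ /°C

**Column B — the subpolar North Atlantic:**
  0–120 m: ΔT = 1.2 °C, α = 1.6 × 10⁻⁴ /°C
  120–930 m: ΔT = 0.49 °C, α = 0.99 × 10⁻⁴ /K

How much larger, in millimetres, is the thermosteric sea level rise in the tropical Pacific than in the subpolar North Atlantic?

A 0–280 m: 2.6×10⁻⁴ × 280 × 1.2 = 0.08736 m
A 2.4×10⁻⁴ × 500 × 0.54 = 0.06480 m
A total: 0.15216 m
B Layer 1: 1.2 × 120 × 1.6×10⁻⁴ = 0.02304 m
B Layer 2: 0.49 × 810 × 0.99×10⁻⁴ = 0.0392931 m
B total: 0.0623331 m
Difference: 0.15216 − 0.0623331 = 0.0898269 m

Δh_A − Δh_B ≈ 90 mm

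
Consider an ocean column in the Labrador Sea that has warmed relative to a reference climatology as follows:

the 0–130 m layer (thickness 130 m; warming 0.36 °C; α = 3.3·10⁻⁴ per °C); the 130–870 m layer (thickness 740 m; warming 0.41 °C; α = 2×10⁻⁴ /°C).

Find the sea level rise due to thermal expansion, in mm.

0.36 × 130 × 3.3×10⁻⁴ = 0.015444 m
Layer 2: 0.41 × 740 × 2×10⁻⁴ = 0.06068 m
Δh = 0.015444 + 0.06068 = 0.076124 m

76 mm of thermosteric rise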